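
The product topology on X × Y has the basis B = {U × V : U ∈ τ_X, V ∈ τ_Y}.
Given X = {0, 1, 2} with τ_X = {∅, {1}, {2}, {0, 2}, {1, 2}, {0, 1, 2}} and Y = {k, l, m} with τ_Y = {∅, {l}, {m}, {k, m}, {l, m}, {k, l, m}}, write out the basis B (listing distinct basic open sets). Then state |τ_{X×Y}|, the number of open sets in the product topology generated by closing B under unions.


Basis B = {∅ × ∅, {1} × {l}, {1} × {m}, {2} × {l}, {2} × {m}, {0, 2} × {l}, {0, 2} × {m}, {1} × {k, m}, {1} × {l, m}, {1, 2} × {l}, {1, 2} × {m}, {2} × {k, m}, {2} × {l, m}, {0, 1, 2} × {l}, {0, 1, 2} × {m}, {1} × {k, l, m}, {2} × {k, l, m}, {0, 2} × {k, m}, {0, 2} × {l, m}, {1, 2} × {k, m}, {1, 2} × {l, m}, {0, 2} × {k, l, m}, {0, 1, 2} × {k, m}, {0, 1, 2} × {l, m}, {1, 2} × {k, l, m}, {0, 1, 2} × {k, l, m}}; |τ_{X×Y}| = 108.

Enumerate products U × V with U ∈ τ_X, V ∈ τ_Y (deduplicated):
  ∅ × ∅ = {} (∅)
  {1} × {l} = {(1,l)}
  {1} × {m} = {(1,m)}
  {2} × {l} = {(2,l)}
  {2} × {m} = {(2,m)}
  {0, 2} × {l} = {(0,l), (2,l)}
  {0, 2} × {m} = {(0,m), (2,m)}
  {1} × {k, m} = {(1,k), (1,m)}
  {1} × {l, m} = {(1,l), (1,m)}
  {1, 2} × {l} = {(1,l), (2,l)}
  {1, 2} × {m} = {(1,m), (2,m)}
  {2} × {k, m} = {(2,k), (2,m)}
  {2} × {l, m} = {(2,l), (2,m)}
  {0, 1, 2} × {l} = {(0,l), (1,l), (2,l)}
  {0, 1, 2} × {m} = {(0,m), (1,m), (2,m)}
  {1} × {k, l, m} = {(1,k), (1,l), (1,m)}
  {2} × {k, l, m} = {(2,k), (2,l), (2,m)}
  {0, 2} × {k, m} = {(0,k), (0,m), (2,k), (2,m)}
  {0, 2} × {l, m} = {(0,l), (0,m), (2,l), (2,m)}
  {1, 2} × {k, m} = {(1,k), (1,m), (2,k), (2,m)}
  {1, 2} × {l, m} = {(1,l), (1,m), (2,l), (2,m)}
  {0, 2} × {k, l, m} = {(0,k), (0,l), (0,m), (2,k), (2,l), (2,m)}
  {0, 1, 2} × {k, m} = {(0,k), (0,m), (1,k), (1,m), (2,k), (2,m)}
  {0, 1, 2} × {l, m} = {(0,l), (0,m), (1,l), (1,m), (2,l), (2,m)}
  {1, 2} × {k, l, m} = {(1,k), (1,l), (1,m), (2,k), (2,l), (2,m)}
  {0, 1, 2} × {k, l, m} = {(0,k), (0,l), (0,m), (1,k), (1,l), (1,m), (2,k), (2,l), (2,m)}
These 26 distinct sets form the basis B.
Close under arbitrary unions to get τ_{X×Y}; counting gives |τ_{X×Y}| = 108.


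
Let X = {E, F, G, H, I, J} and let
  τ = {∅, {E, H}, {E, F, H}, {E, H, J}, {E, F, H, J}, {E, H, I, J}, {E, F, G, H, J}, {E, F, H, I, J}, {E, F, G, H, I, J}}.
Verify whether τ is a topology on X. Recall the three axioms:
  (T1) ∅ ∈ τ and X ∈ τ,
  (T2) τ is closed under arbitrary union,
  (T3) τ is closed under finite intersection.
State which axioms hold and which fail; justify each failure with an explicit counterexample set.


τ IS a topology on X.

Axiom (T1): ∅ ∈ τ? Yes; X ∈ τ? Yes.
Axiom (T2/T3): check pairwise unions and intersections of members of τ.
All pairwise intersections and unions checked — each lies in τ. Therefore τ satisfies (T1), (T2), (T3): it IS a topology on X.


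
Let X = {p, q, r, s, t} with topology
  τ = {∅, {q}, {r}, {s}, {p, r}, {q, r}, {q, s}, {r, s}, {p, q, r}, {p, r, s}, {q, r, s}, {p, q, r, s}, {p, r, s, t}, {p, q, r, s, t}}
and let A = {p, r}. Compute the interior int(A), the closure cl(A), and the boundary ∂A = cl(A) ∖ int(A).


int(A) = {p, r}, cl(A) = {p, r, t}, ∂A = {t}.

Closed sets in (X, τ) are complements of opens:
  closed(X, τ) = {∅, {q}, {t}, {p, t}, {q, t}, {s, t}, {p, q, t}, {p, r, t}, {p, s, t}, {q, s, t}, {p, q, r, t}, {p, q, s, t}, {p, r, s, t}, {p, q, r, s, t}}.
int(A) = ⋃ {U ∈ τ : U ⊆ A}. Opens contained in A: ∅, {r}, {p, r}.
Taking the union of these: int(A) = {p, r}.
cl(A) = ⋂ {C closed : A ⊆ C}. Closed sets containing A: {p, r, t}, {p, q, r, t}, {p, r, s, t}, {p, q, r, s, t}.
Intersecting these: cl(A) = {p, r, t}.
∂A = cl(A) ∖ int(A) = {p, r, t} ∖ {p, r} = {t}.


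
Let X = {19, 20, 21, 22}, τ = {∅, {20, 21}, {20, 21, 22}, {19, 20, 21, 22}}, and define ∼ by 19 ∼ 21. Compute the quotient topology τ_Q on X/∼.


X/∼ = {[19=21], [20], [22]}; |τ_Q| = 2.

Equivalence classes: [19=21], [20], [22].
Quotient map π: X → X/∼ sends 19 ↦ [19=21], 20 ↦ [20], 21 ↦ [19=21], 22 ↦ [22].
For each subset V ⊆ X/∼, compute π^{-1}(V) ⊆ X and check whether π^{-1}(V) ∈ τ. V is open in τ_Q iff π^{-1}(V) ∈ τ.
  V = {}: π^{-1}(V) = ∅ ∈ τ ✓.
  V = {[19=21]}: π^{-1}(V) = {19, 21} ∉ τ ✗.
  V = {[20]}: π^{-1}(V) = {20} ∉ τ ✗.
  V = {[19=21], [20]}: π^{-1}(V) = {19, 20, 21} ∉ τ ✗.
  V = {[22]}: π^{-1}(V) = {22} ∉ τ ✗.
  V = {[19=21], [22]}: π^{-1}(V) = {19, 21, 22} ∉ τ ✗.
  V = {[20], [22]}: π^{-1}(V) = {20, 22} ∉ τ ✗.
  V = {[19=21], [20], [22]}: π^{-1}(V) = {19, 20, 21, 22} ∈ τ ✓.
Open sets in the quotient: τ_Q = {{}, {[19=21], [20], [22]}} (2 elements).


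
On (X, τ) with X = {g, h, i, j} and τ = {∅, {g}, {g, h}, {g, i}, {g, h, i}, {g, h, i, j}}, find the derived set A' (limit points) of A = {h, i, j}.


A' = {j}

For each x ∈ X, list the open sets U ∈ τ with x ∈ U, then check whether U ∩ (A ∖ {x}) ≠ ∅ for every such U.
  x = g: open {g} ∋ x has {g} ∩ (A ∖ {g}) = ∅, so x is NOT a limit point.
  x = h: open {g, h} ∋ x has {g, h} ∩ (A ∖ {h}) = ∅, so x is NOT a limit point.
  x = i: open {g, i} ∋ x has {g, i} ∩ (A ∖ {i}) = ∅, so x is NOT a limit point.
  x = j: opens ∋ x are {g, h, i, j}; each meets A ∖ {j}, so x IS a limit point.
Collecting: A' = {j}.


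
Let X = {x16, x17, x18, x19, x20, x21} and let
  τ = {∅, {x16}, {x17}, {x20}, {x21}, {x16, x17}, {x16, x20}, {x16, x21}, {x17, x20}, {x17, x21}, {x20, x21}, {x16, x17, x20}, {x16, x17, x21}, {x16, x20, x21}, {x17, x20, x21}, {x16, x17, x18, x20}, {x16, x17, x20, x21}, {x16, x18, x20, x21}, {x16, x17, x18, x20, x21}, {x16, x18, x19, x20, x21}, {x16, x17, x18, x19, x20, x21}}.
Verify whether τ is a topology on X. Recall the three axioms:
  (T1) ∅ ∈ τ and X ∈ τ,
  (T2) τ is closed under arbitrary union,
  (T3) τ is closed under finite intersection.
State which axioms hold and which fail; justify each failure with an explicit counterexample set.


τ is NOT a topology on X.

Axiom (T1): ∅ ∈ τ? Yes; X ∈ τ? Yes.
Axiom (T2/T3): check pairwise unions and intersections of members of τ.
Counterexample for (T3): {x16, x17, x18, x20} ∩ {x16, x18, x20, x21} = {x16, x18, x20} ∉ τ. Therefore τ is NOT a topology.


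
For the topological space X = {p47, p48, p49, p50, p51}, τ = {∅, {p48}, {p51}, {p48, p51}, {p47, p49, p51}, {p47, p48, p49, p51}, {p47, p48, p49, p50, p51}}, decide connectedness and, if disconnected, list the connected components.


(X, τ) is connected.

Find clopen sets (U ∈ τ with X ∖ U ∈ τ):
  U = ∅, X ∖ U = {p47, p48, p49, p50, p51} — both open, so U is clopen.
  U = {p47, p48, p49, p50, p51}, X ∖ U = ∅ — both open, so U is clopen.
Only trivial clopens (∅ and X) exist, so (X, τ) is connected.
Compute connected components by grouping points that agree on all clopens:
  component: {p47, p48, p49, p50, p51}


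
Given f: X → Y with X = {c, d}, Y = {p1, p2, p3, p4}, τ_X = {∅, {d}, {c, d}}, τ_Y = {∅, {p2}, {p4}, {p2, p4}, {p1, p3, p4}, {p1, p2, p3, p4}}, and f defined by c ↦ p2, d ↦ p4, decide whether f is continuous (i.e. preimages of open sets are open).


f is NOT continuous.

Compute f^{-1}(U) for each U ∈ τ_Y:
  U = ∅: f^{-1}(U) = ∅ ∈ τ_X ✓.
  U = {p2}: f^{-1}(U) = {c} ∉ τ_X ✗.
  U = {p4}: f^{-1}(U) = {d} ∈ τ_X ✓.
  U = {p2, p4}: f^{-1}(U) = {c, d} ∈ τ_X ✓.
  U = {p1, p3, p4}: f^{-1}(U) = {d} ∈ τ_X ✓.
  U = {p1, p2, p3, p4}: f^{-1}(U) = {c, d} ∈ τ_X ✓.
Found U = {p2} with f^{-1}(U) = {c} not in τ_X. Therefore f is NOT continuous.


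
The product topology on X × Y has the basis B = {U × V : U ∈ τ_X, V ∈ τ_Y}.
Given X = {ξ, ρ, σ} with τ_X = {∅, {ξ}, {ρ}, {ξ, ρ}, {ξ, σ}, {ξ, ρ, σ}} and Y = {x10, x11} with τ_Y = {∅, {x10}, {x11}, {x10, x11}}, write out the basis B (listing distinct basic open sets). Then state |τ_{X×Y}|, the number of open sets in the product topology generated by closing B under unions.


Basis B = {∅ × ∅, {ξ} × {x10}, {ξ} × {x11}, {ρ} × {x10}, {ρ} × {x11}, {ξ} × {x10, x11}, {ξ, ρ} × {x10}, {ξ, σ} × {x10}, {ξ, ρ} × {x11}, {ξ, σ} × {x11}, {ρ} × {x10, x11}, {ξ, ρ, σ} × {x10}, {ξ, ρ, σ} × {x11}, {ξ, ρ} × {x10, x11}, {ξ, σ} × {x10, x11}, {ξ, ρ, σ} × {x10, x11}}; |τ_{X×Y}| = 36.

Enumerate products U × V with U ∈ τ_X, V ∈ τ_Y (deduplicated):
  ∅ × ∅ = {} (∅)
  {ξ} × {x10} = {(ξ,x10)}
  {ξ} × {x11} = {(ξ,x11)}
  {ρ} × {x10} = {(ρ,x10)}
  {ρ} × {x11} = {(ρ,x11)}
  {ξ} × {x10, x11} = {(ξ,x10), (ξ,x11)}
  {ξ, ρ} × {x10} = {(ξ,x10), (ρ,x10)}
  {ξ, σ} × {x10} = {(ξ,x10), (σ,x10)}
  {ξ, ρ} × {x11} = {(ξ,x11), (ρ,x11)}
  {ξ, σ} × {x11} = {(ξ,x11), (σ,x11)}
  {ρ} × {x10, x11} = {(ρ,x10), (ρ,x11)}
  {ξ, ρ, σ} × {x10} = {(ξ,x10), (ρ,x10), (σ,x10)}
  {ξ, ρ, σ} × {x11} = {(ξ,x11), (ρ,x11), (σ,x11)}
  {ξ, ρ} × {x10, x11} = {(ξ,x10), (ξ,x11), (ρ,x10), (ρ,x11)}
  {ξ, σ} × {x10, x11} = {(ξ,x10), (ξ,x11), (σ,x10), (σ,x11)}
  {ξ, ρ, σ} × {x10, x11} = {(ξ,x10), (ξ,x11), (ρ,x10), (ρ,x11), (σ,x10), (σ,x11)}
These 16 distinct sets form the basis B.
Close under arbitrary unions to get τ_{X×Y}; counting gives |τ_{X×Y}| = 36.


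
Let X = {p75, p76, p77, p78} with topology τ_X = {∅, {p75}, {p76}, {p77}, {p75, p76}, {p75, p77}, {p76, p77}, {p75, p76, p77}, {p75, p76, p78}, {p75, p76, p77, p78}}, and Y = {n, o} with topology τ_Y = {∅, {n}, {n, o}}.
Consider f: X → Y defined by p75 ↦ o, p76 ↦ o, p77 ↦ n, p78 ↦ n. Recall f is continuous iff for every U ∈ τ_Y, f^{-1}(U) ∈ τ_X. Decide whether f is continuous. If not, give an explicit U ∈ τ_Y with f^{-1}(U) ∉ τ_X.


f is NOT continuous.

Compute f^{-1}(U) for each U ∈ τ_Y:
  U = ∅: f^{-1}(U) = ∅ ∈ τ_X ✓.
  U = {n}: f^{-1}(U) = {p77, p78} ∉ τ_X ✗.
  U = {n, o}: f^{-1}(U) = {p75, p76, p77, p78} ∈ τ_X ✓.
Found U = {n} with f^{-1}(U) = {p77, p78} not in τ_X. Therefore f is NOT continuous.


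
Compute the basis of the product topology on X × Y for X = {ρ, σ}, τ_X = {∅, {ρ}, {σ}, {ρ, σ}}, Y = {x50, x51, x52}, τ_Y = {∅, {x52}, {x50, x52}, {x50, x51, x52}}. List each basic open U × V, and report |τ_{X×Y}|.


Basis B = {∅ × ∅, {ρ} × {x52}, {σ} × {x52}, {ρ} × {x50, x52}, {ρ, σ} × {x52}, {σ} × {x50, x52}, {ρ} × {x50, x51, x52}, {σ} × {x50, x51, x52}, {ρ, σ} × {x50, x52}, {ρ, σ} × {x50, x51, x52}}; |τ_{X×Y}| = 16.

Enumerate products U × V with U ∈ τ_X, V ∈ τ_Y (deduplicated):
  ∅ × ∅ = {} (∅)
  {ρ} × {x52} = {(ρ,x52)}
  {σ} × {x52} = {(σ,x52)}
  {ρ} × {x50, x52} = {(ρ,x50), (ρ,x52)}
  {ρ, σ} × {x52} = {(ρ,x52), (σ,x52)}
  {σ} × {x50, x52} = {(σ,x50), (σ,x52)}
  {ρ} × {x50, x51, x52} = {(ρ,x50), (ρ,x51), (ρ,x52)}
  {σ} × {x50, x51, x52} = {(σ,x50), (σ,x51), (σ,x52)}
  {ρ, σ} × {x50, x52} = {(ρ,x50), (ρ,x52), (σ,x50), (σ,x52)}
  {ρ, σ} × {x50, x51, x52} = {(ρ,x50), (ρ,x51), (ρ,x52), (σ,x50), (σ,x51), (σ,x52)}
These 10 distinct sets form the basis B.
Close under arbitrary unions to get τ_{X×Y}; counting gives |τ_{X×Y}| = 16.


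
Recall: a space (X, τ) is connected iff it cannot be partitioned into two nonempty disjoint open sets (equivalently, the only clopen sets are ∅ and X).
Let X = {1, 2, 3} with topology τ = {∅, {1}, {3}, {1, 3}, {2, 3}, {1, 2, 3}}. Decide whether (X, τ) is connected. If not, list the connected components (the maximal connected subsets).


(X, τ) is disconnected; components = [{1}, {2, 3}].

Find clopen sets (U ∈ τ with X ∖ U ∈ τ):
  U = ∅, X ∖ U = {1, 2, 3} — both open, so U is clopen.
  U = {1}, X ∖ U = {2, 3} — both open, so U is clopen.
  U = {2, 3}, X ∖ U = {1} — both open, so U is clopen.
  U = {1, 2, 3}, X ∖ U = ∅ — both open, so U is clopen.
Nontrivial clopen(s) exist: e.g. {2, 3}. So (X, τ) is disconnected.
Compute connected components by grouping points that agree on all clopens:
  component: {1}
  component: {2, 3}


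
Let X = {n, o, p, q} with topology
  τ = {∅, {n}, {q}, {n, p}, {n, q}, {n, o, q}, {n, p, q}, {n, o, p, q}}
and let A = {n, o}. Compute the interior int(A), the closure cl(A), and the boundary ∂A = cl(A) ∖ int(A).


int(A) = {n}, cl(A) = {n, o, p}, ∂A = {o, p}.

Closed sets in (X, τ) are complements of opens:
  closed(X, τ) = {∅, {o}, {p}, {o, p}, {o, q}, {n, o, p}, {o, p, q}, {n, o, p, q}}.
int(A) = ⋃ {U ∈ τ : U ⊆ A}. Opens contained in A: ∅, {n}.
Taking the union of these: int(A) = {n}.
cl(A) = ⋂ {C closed : A ⊆ C}. Closed sets containing A: {n, o, p}, {n, o, p, q}.
Intersecting these: cl(A) = {n, o, p}.
∂A = cl(A) ∖ int(A) = {n, o, p} ∖ {n} = {o, p}.


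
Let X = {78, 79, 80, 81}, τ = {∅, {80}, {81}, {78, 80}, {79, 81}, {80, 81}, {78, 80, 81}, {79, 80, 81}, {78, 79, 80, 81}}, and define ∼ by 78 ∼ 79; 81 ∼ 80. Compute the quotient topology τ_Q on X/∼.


X/∼ = {[78=79], [80=81]}; |τ_Q| = 3.

Equivalence classes: [78=79], [80=81].
Quotient map π: X → X/∼ sends 78 ↦ [78=79], 79 ↦ [78=79], 80 ↦ [80=81], 81 ↦ [80=81].
For each subset V ⊆ X/∼, compute π^{-1}(V) ⊆ X and check whether π^{-1}(V) ∈ τ. V is open in τ_Q iff π^{-1}(V) ∈ τ.
  V = {}: π^{-1}(V) = ∅ ∈ τ ✓.
  V = {[78=79]}: π^{-1}(V) = {78, 79} ∉ τ ✗.
  V = {[80=81]}: π^{-1}(V) = {80, 81} ∈ τ ✓.
  V = {[78=79], [80=81]}: π^{-1}(V) = {78, 79, 80, 81} ∈ τ ✓.
Open sets in the quotient: τ_Q = {{}, {[80=81]}, {[78=79], [80=81]}} (3 elements).


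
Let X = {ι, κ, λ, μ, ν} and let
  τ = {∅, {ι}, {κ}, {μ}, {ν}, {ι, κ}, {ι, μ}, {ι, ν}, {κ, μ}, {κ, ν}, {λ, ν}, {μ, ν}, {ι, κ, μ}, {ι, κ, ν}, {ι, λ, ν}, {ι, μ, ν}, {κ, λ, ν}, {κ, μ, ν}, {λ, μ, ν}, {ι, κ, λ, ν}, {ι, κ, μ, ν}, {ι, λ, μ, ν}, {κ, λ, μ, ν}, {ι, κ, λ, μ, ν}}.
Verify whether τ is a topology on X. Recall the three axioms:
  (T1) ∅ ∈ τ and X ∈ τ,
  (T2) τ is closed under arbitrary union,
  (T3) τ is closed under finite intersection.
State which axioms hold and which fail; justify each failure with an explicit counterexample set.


τ IS a topology on X.

Axiom (T1): ∅ ∈ τ? Yes; X ∈ τ? Yes.
Axiom (T2/T3): check pairwise unions and intersections of members of τ.
All pairwise intersections and unions checked — each lies in τ. Therefore τ satisfies (T1), (T2), (T3): it IS a topology on X.


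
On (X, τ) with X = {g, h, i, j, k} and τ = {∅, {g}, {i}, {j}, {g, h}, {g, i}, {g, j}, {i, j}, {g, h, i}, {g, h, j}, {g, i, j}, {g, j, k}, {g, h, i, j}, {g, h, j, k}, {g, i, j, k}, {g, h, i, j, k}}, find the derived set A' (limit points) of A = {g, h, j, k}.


A' = {h, k}

For each x ∈ X, list the open sets U ∈ τ with x ∈ U, then check whether U ∩ (A ∖ {x}) ≠ ∅ for every such U.
  x = g: open {g} ∋ x has {g} ∩ (A ∖ {g}) = ∅, so x is NOT a limit point.
  x = h: opens ∋ x are {g, h}, {g, h, i}, {g, h, j}, {g, h, i, j}, {g, h, j, k}, {g, h, i, j, k}; each meets A ∖ {h}, so x IS a limit point.
  x = i: open {i} ∋ x has {i} ∩ (A ∖ {i}) = ∅, so x is NOT a limit point.
  x = j: open {j} ∋ x has {j} ∩ (A ∖ {j}) = ∅, so x is NOT a limit point.
  x = k: opens ∋ x are {g, j, k}, {g, h, j, k}, {g, i, j, k}, {g, h, i, j, k}; each meets A ∖ {k}, so x IS a limit point.
Collecting: A' = {h, k}.


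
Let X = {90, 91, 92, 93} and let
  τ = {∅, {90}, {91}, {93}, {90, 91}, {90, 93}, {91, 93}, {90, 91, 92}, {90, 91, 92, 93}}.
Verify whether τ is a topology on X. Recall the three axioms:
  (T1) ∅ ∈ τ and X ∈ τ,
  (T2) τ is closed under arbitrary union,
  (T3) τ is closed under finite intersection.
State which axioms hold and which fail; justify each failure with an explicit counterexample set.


τ is NOT a topology on X.

Axiom (T1): ∅ ∈ τ? Yes; X ∈ τ? Yes.
Axiom (T2/T3): check pairwise unions and intersections of members of τ.
Counterexample for (T2): {90} ∪ {91, 93} = {90, 91, 93} ∉ τ. Therefore τ is NOT a topology.


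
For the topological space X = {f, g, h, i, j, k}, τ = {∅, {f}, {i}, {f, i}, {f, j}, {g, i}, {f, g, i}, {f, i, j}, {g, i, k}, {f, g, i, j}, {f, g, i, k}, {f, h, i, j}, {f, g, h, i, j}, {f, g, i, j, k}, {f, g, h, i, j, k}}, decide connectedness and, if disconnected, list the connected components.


(X, τ) is connected.

Find clopen sets (U ∈ τ with X ∖ U ∈ τ):
  U = ∅, X ∖ U = {f, g, h, i, j, k} — both open, so U is clopen.
  U = {f, g, h, i, j, k}, X ∖ U = ∅ — both open, so U is clopen.
Only trivial clopens (∅ and X) exist, so (X, τ) is connected.
Compute connected components by grouping points that agree on all clopens:
  component: {f, g, h, i, j, k}


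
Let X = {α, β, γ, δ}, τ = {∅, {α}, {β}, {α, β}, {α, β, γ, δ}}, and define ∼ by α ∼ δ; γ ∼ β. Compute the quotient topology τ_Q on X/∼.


X/∼ = {[α=δ], [β=γ]}; |τ_Q| = 2.

Equivalence classes: [α=δ], [β=γ].
Quotient map π: X → X/∼ sends α ↦ [α=δ], β ↦ [β=γ], γ ↦ [β=γ], δ ↦ [α=δ].
For each subset V ⊆ X/∼, compute π^{-1}(V) ⊆ X and check whether π^{-1}(V) ∈ τ. V is open in τ_Q iff π^{-1}(V) ∈ τ.
  V = {}: π^{-1}(V) = ∅ ∈ τ ✓.
  V = {[α=δ]}: π^{-1}(V) = {α, δ} ∉ τ ✗.
  V = {[β=γ]}: π^{-1}(V) = {β, γ} ∉ τ ✗.
  V = {[α=δ], [β=γ]}: π^{-1}(V) = {α, β, γ, δ} ∈ τ ✓.
Open sets in the quotient: τ_Q = {{}, {[α=δ], [β=γ]}} (2 elements).


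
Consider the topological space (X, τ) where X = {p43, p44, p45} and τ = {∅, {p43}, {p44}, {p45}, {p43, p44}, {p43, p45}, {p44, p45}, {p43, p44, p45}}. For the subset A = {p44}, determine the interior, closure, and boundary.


int(A) = {p44}, cl(A) = {p44}, ∂A = ∅.

Closed sets in (X, τ) are complements of opens:
  closed(X, τ) = {∅, {p43}, {p44}, {p45}, {p43, p44}, {p43, p45}, {p44, p45}, {p43, p44, p45}}.
int(A) = ⋃ {U ∈ τ : U ⊆ A}. Opens contained in A: ∅, {p44}.
Taking the union of these: int(A) = {p44}.
cl(A) = ⋂ {C closed : A ⊆ C}. Closed sets containing A: {p44}, {p43, p44}, {p44, p45}, {p43, p44, p45}.
Intersecting these: cl(A) = {p44}.
∂A = cl(A) ∖ int(A) = {p44} ∖ {p44} = ∅.


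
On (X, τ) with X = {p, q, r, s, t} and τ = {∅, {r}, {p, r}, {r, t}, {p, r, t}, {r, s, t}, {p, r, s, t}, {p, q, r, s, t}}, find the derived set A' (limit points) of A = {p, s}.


A' = {q}

For each x ∈ X, list the open sets U ∈ τ with x ∈ U, then check whether U ∩ (A ∖ {x}) ≠ ∅ for every such U.
  x = p: open {p, r} ∋ x has {p, r} ∩ (A ∖ {p}) = ∅, so x is NOT a limit point.
  x = q: opens ∋ x are {p, q, r, s, t}; each meets A ∖ {q}, so x IS a limit point.
  x = r: open {r} ∋ x has {r} ∩ (A ∖ {r}) = ∅, so x is NOT a limit point.
  x = s: open {r, s, t} ∋ x has {r, s, t} ∩ (A ∖ {s}) = ∅, so x is NOT a limit point.
  x = t: open {r, t} ∋ x has {r, t} ∩ (A ∖ {t}) = ∅, so x is NOT a limit point.
Collecting: A' = {q}.


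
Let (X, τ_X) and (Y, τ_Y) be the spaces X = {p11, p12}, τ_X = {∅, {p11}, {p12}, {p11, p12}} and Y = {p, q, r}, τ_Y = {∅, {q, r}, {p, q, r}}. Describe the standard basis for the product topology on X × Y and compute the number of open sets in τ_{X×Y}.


Basis B = {∅ × ∅, {p11} × {q, r}, {p12} × {q, r}, {p11} × {p, q, r}, {p12} × {p, q, r}, {p11, p12} × {q, r}, {p11, p12} × {p, q, r}}; |τ_{X×Y}| = 9.

Enumerate products U × V with U ∈ τ_X, V ∈ τ_Y (deduplicated):
  ∅ × ∅ = {} (∅)
  {p11} × {q, r} = {(p11,q), (p11,r)}
  {p12} × {q, r} = {(p12,q), (p12,r)}
  {p11} × {p, q, r} = {(p11,p), (p11,q), (p11,r)}
  {p12} × {p, q, r} = {(p12,p), (p12,q), (p12,r)}
  {p11, p12} × {q, r} = {(p11,q), (p11,r), (p12,q), (p12,r)}
  {p11, p12} × {p, q, r} = {(p11,p), (p11,q), (p11,r), (p12,p), (p12,q), (p12,r)}
These 7 distinct sets form the basis B.
Close under arbitrary unions to get τ_{X×Y}; counting gives |τ_{X×Y}| = 9.


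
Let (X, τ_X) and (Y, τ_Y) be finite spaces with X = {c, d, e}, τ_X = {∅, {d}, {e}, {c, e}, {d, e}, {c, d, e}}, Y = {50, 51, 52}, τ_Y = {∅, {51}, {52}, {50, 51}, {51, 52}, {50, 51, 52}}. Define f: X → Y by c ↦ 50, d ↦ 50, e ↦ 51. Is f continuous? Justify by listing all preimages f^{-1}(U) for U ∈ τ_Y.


f IS continuous.

Compute f^{-1}(U) for each U ∈ τ_Y:
  U = ∅: f^{-1}(U) = ∅ ∈ τ_X ✓.
  U = {51}: f^{-1}(U) = {e} ∈ τ_X ✓.
  U = {52}: f^{-1}(U) = ∅ ∈ τ_X ✓.
  U = {50, 51}: f^{-1}(U) = {c, d, e} ∈ τ_X ✓.
  U = {51, 52}: f^{-1}(U) = {e} ∈ τ_X ✓.
  U = {50, 51, 52}: f^{-1}(U) = {c, d, e} ∈ τ_X ✓.
Every preimage lies in τ_X, so f IS continuous.


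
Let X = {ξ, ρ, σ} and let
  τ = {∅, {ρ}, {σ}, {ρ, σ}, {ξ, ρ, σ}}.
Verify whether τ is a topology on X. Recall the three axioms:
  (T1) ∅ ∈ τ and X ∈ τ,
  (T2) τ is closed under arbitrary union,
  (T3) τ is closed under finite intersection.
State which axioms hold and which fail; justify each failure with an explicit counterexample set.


τ IS a topology on X.

Axiom (T1): ∅ ∈ τ? Yes; X ∈ τ? Yes.
Axiom (T2/T3): check pairwise unions and intersections of members of τ.
All pairwise intersections and unions checked — each lies in τ. Therefore τ satisfies (T1), (T2), (T3): it IS a topology on X.


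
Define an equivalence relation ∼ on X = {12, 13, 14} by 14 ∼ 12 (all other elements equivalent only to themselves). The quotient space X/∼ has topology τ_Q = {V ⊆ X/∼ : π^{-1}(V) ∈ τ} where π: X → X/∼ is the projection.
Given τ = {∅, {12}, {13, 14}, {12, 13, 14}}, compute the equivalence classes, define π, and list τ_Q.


X/∼ = {[12=14], [13]}; |τ_Q| = 2.

Equivalence classes: [12=14], [13].
Quotient map π: X → X/∼ sends 12 ↦ [12=14], 13 ↦ [13], 14 ↦ [12=14].
For each subset V ⊆ X/∼, compute π^{-1}(V) ⊆ X and check whether π^{-1}(V) ∈ τ. V is open in τ_Q iff π^{-1}(V) ∈ τ.
  V = {}: π^{-1}(V) = ∅ ∈ τ ✓.
  V = {[12=14]}: π^{-1}(V) = {12, 14} ∉ τ ✗.
  V = {[13]}: π^{-1}(V) = {13} ∉ τ ✗.
  V = {[12=14], [13]}: π^{-1}(V) = {12, 13, 14} ∈ τ ✓.
Open sets in the quotient: τ_Q = {{}, {[12=14], [13]}} (2 elements).


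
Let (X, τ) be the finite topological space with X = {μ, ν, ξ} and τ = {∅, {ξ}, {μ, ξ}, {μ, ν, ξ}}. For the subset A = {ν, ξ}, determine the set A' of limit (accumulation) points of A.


A' = {μ, ν}

For each x ∈ X, list the open sets U ∈ τ with x ∈ U, then check whether U ∩ (A ∖ {x}) ≠ ∅ for every such U.
  x = μ: opens ∋ x are {μ, ξ}, {μ, ν, ξ}; each meets A ∖ {μ}, so x IS a limit point.
  x = ν: opens ∋ x are {μ, ν, ξ}; each meets A ∖ {ν}, so x IS a limit point.
  x = ξ: open {ξ} ∋ x has {ξ} ∩ (A ∖ {ξ}) = ∅, so x is NOT a limit point.
Collecting: A' = {μ, ν}.


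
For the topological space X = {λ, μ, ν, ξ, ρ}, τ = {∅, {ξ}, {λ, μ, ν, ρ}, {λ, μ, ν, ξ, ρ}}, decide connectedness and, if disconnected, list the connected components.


(X, τ) is disconnected; components = [{ξ}, {λ, μ, ν, ρ}].

Find clopen sets (U ∈ τ with X ∖ U ∈ τ):
  U = ∅, X ∖ U = {λ, μ, ν, ξ, ρ} — both open, so U is clopen.
  U = {ξ}, X ∖ U = {λ, μ, ν, ρ} — both open, so U is clopen.
  U = {λ, μ, ν, ρ}, X ∖ U = {ξ} — both open, so U is clopen.
  U = {λ, μ, ν, ξ, ρ}, X ∖ U = ∅ — both open, so U is clopen.
Nontrivial clopen(s) exist: e.g. {ξ}. So (X, τ) is disconnected.
Compute connected components by grouping points that agree on all clopens:
  component: {ξ}
  component: {λ, μ, ν, ρ}


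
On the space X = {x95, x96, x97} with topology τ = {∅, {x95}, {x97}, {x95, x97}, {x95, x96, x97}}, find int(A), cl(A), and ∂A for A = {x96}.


int(A) = ∅, cl(A) = {x96}, ∂A = {x96}.

Closed sets in (X, τ) are complements of opens:
  closed(X, τ) = {∅, {x96}, {x95, x96}, {x96, x97}, {x95, x96, x97}}.
int(A) = ⋃ {U ∈ τ : U ⊆ A}. Opens contained in A: ∅.
Taking the union of these: int(A) = ∅.
cl(A) = ⋂ {C closed : A ⊆ C}. Closed sets containing A: {x96}, {x95, x96}, {x96, x97}, {x95, x96, x97}.
Intersecting these: cl(A) = {x96}.
∂A = cl(A) ∖ int(A) = {x96} ∖ ∅ = {x96}.


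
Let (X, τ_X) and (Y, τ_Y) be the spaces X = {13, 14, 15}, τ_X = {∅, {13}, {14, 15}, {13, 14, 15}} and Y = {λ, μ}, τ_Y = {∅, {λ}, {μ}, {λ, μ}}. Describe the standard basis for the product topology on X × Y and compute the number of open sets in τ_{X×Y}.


Basis B = {∅ × ∅, {13} × {λ}, {13} × {μ}, {13} × {λ, μ}, {14, 15} × {λ}, {14, 15} × {μ}, {13, 14, 15} × {λ}, {13, 14, 15} × {μ}, {14, 15} × {λ, μ}, {13, 14, 15} × {λ, μ}}; |τ_{X×Y}| = 16.

Enumerate products U × V with U ∈ τ_X, V ∈ τ_Y (deduplicated):
  ∅ × ∅ = {} (∅)
  {13} × {λ} = {(13,λ)}
  {13} × {μ} = {(13,μ)}
  {13} × {λ, μ} = {(13,λ), (13,μ)}
  {14, 15} × {λ} = {(14,λ), (15,λ)}
  {14, 15} × {μ} = {(14,μ), (15,μ)}
  {13, 14, 15} × {λ} = {(13,λ), (14,λ), (15,λ)}
  {13, 14, 15} × {μ} = {(13,μ), (14,μ), (15,μ)}
  {14, 15} × {λ, μ} = {(14,λ), (14,μ), (15,λ), (15,μ)}
  {13, 14, 15} × {λ, μ} = {(13,λ), (13,μ), (14,λ), (14,μ), (15,λ), (15,μ)}
These 10 distinct sets form the basis B.
Close under arbitrary unions to get τ_{X×Y}; counting gives |τ_{X×Y}| = 16.


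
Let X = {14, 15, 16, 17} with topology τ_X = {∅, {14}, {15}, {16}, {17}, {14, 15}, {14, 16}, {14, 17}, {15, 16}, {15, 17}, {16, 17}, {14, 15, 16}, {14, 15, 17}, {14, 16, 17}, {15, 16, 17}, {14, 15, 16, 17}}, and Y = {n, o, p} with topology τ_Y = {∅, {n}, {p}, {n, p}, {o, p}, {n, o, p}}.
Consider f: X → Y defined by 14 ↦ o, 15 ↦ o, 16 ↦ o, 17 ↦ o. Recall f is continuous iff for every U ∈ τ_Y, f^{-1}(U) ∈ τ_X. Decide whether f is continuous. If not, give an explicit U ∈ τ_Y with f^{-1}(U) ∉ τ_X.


f IS continuous.

Compute f^{-1}(U) for each U ∈ τ_Y:
  U = ∅: f^{-1}(U) = ∅ ∈ τ_X ✓.
  U = {n}: f^{-1}(U) = ∅ ∈ τ_X ✓.
  U = {p}: f^{-1}(U) = ∅ ∈ τ_X ✓.
  U = {n, p}: f^{-1}(U) = ∅ ∈ τ_X ✓.
  U = {o, p}: f^{-1}(U) = {14, 15, 16, 17} ∈ τ_X ✓.
  U = {n, o, p}: f^{-1}(U) = {14, 15, 16, 17} ∈ τ_X ✓.
Every preimage lies in τ_X, so f IS continuous.


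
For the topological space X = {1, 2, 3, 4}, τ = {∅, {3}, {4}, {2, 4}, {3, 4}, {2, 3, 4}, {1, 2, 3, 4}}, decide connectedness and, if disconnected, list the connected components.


(X, τ) is connected.

Find clopen sets (U ∈ τ with X ∖ U ∈ τ):
  U = ∅, X ∖ U = {1, 2, 3, 4} — both open, so U is clopen.
  U = {1, 2, 3, 4}, X ∖ U = ∅ — both open, so U is clopen.
Only trivial clopens (∅ and X) exist, so (X, τ) is connected.
Compute connected components by grouping points that agree on all clopens:
  component: {1, 2, 3, 4}


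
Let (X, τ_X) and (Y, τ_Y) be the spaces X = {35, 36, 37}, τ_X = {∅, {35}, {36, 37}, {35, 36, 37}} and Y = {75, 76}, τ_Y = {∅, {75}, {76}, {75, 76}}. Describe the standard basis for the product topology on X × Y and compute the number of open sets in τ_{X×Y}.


Basis B = {∅ × ∅, {35} × {75}, {35} × {76}, {35} × {75, 76}, {36, 37} × {75}, {36, 37} × {76}, {35, 36, 37} × {75}, {35, 36, 37} × {76}, {36, 37} × {75, 76}, {35, 36, 37} × {75, 76}}; |τ_{X×Y}| = 16.

Enumerate products U × V with U ∈ τ_X, V ∈ τ_Y (deduplicated):
  ∅ × ∅ = {} (∅)
  {35} × {75} = {(35,75)}
  {35} × {76} = {(35,76)}
  {35} × {75, 76} = {(35,75), (35,76)}
  {36, 37} × {75} = {(36,75), (37,75)}
  {36, 37} × {76} = {(36,76), (37,76)}
  {35, 36, 37} × {75} = {(35,75), (36,75), (37,75)}
  {35, 36, 37} × {76} = {(35,76), (36,76), (37,76)}
  {36, 37} × {75, 76} = {(36,75), (36,76), (37,75), (37,76)}
  {35, 36, 37} × {75, 76} = {(35,75), (35,76), (36,75), (36,76), (37,75), (37,76)}
These 10 distinct sets form the basis B.
Close under arbitrary unions to get τ_{X×Y}; counting gives |τ_{X×Y}| = 16.


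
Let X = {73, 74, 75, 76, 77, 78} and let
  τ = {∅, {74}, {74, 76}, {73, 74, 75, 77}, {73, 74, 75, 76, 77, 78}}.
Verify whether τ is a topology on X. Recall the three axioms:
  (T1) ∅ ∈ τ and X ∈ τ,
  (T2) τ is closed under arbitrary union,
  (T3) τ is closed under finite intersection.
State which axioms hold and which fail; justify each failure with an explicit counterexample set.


τ is NOT a topology on X.

Axiom (T1): ∅ ∈ τ? Yes; X ∈ τ? Yes.
Axiom (T2/T3): check pairwise unions and intersections of members of τ.
Counterexample for (T2): {74, 76} ∪ {73, 74, 75, 77} = {73, 74, 75, 76, 77} ∉ τ. Therefore τ is NOT a topology.


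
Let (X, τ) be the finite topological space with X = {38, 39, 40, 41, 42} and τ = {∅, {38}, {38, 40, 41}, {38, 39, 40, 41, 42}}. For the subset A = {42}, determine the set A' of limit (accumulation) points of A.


A' = {39}

For each x ∈ X, list the open sets U ∈ τ with x ∈ U, then check whether U ∩ (A ∖ {x}) ≠ ∅ for every such U.
  x = 38: open {38} ∋ x has {38} ∩ (A ∖ {38}) = ∅, so x is NOT a limit point.
  x = 39: opens ∋ x are {38, 39, 40, 41, 42}; each meets A ∖ {39}, so x IS a limit point.
  x = 40: open {38, 40, 41} ∋ x has {38, 40, 41} ∩ (A ∖ {40}) = ∅, so x is NOT a limit point.
  x = 41: open {38, 40, 41} ∋ x has {38, 40, 41} ∩ (A ∖ {41}) = ∅, so x is NOT a limit point.
  x = 42: open {38, 39, 40, 41, 42} ∋ x has {38, 39, 40, 41, 42} ∩ (A ∖ {42}) = ∅, so x is NOT a limit point.
Collecting: A' = {39}.


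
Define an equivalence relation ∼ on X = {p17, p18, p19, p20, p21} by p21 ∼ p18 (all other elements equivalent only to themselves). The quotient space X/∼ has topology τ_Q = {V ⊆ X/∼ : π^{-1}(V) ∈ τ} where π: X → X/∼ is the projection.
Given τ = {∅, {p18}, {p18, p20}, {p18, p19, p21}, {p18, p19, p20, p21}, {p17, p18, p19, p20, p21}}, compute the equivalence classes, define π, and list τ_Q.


X/∼ = {[p17], [p18=p21], [p19], [p20]}; |τ_Q| = 4.

Equivalence classes: [p17], [p18=p21], [p19], [p20].
Quotient map π: X → X/∼ sends p17 ↦ [p17], p18 ↦ [p18=p21], p19 ↦ [p19], p20 ↦ [p20], p21 ↦ [p18=p21].
For each subset V ⊆ X/∼, compute π^{-1}(V) ⊆ X and check whether π^{-1}(V) ∈ τ. V is open in τ_Q iff π^{-1}(V) ∈ τ.
  V = {}: π^{-1}(V) = ∅ ∈ τ ✓.
  V = {[p17]}: π^{-1}(V) = {p17} ∉ τ ✗.
  V = {[p18=p21]}: π^{-1}(V) = {p18, p21} ∉ τ ✗.
  V = {[p17], [p18=p21]}: π^{-1}(V) = {p17, p18, p21} ∉ τ ✗.
  V = {[p19]}: π^{-1}(V) = {p19} ∉ τ ✗.
  V = {[p17], [p19]}: π^{-1}(V) = {p17, p19} ∉ τ ✗.
  V = {[p18=p21], [p19]}: π^{-1}(V) = {p18, p19, p21} ∈ τ ✓.
  V = {[p17], [p18=p21], [p19]}: π^{-1}(V) = {p17, p18, p19, p21} ∉ τ ✗.
  V = {[p20]}: π^{-1}(V) = {p20} ∉ τ ✗.
  V = {[p17], [p20]}: π^{-1}(V) = {p17, p20} ∉ τ ✗.
  V = {[p18=p21], [p20]}: π^{-1}(V) = {p18, p20, p21} ∉ τ ✗.
  V = {[p17], [p18=p21], [p20]}: π^{-1}(V) = {p17, p18, p20, p21} ∉ τ ✗.
  V = {[p19], [p20]}: π^{-1}(V) = {p19, p20} ∉ τ ✗.
  V = {[p17], [p19], [p20]}: π^{-1}(V) = {p17, p19, p20} ∉ τ ✗.
  V = {[p18=p21], [p19], [p20]}: π^{-1}(V) = {p18, p19, p20, p21} ∈ τ ✓.
  V = {[p17], [p18=p21], [p19], [p20]}: π^{-1}(V) = {p17, p18, p19, p20, p21} ∈ τ ✓.
Open sets in the quotient: τ_Q = {{}, {[p18=p21], [p19]}, {[p18=p21], [p19], [p20]}, {[p17], [p18=p21], [p19], [p20]}} (4 elements).


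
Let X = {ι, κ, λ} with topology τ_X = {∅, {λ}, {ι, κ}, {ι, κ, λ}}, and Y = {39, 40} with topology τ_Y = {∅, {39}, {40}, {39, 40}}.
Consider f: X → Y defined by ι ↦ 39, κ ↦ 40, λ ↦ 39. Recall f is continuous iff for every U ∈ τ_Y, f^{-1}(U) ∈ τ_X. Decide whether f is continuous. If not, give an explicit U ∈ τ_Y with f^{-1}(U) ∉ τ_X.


f is NOT continuous.

Compute f^{-1}(U) for each U ∈ τ_Y:
  U = ∅: f^{-1}(U) = ∅ ∈ τ_X ✓.
  U = {39}: f^{-1}(U) = {ι, λ} ∉ τ_X ✗.
  U = {40}: f^{-1}(U) = {κ} ∉ τ_X ✗.
  U = {39, 40}: f^{-1}(U) = {ι, κ, λ} ∈ τ_X ✓.
Found U = {39} with f^{-1}(U) = {ι, λ} not in τ_X. Therefore f is NOT continuous.


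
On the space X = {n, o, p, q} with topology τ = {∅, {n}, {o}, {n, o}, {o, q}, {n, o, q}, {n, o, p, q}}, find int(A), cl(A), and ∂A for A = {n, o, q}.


int(A) = {n, o, q}, cl(A) = {n, o, p, q}, ∂A = {p}.

Closed sets in (X, τ) are complements of opens:
  closed(X, τ) = {∅, {p}, {n, p}, {p, q}, {n, p, q}, {o, p, q}, {n, o, p, q}}.
int(A) = ⋃ {U ∈ τ : U ⊆ A}. Opens contained in A: ∅, {n}, {o}, {n, o}, {o, q}, {n, o, q}.
Taking the union of these: int(A) = {n, o, q}.
cl(A) = ⋂ {C closed : A ⊆ C}. Closed sets containing A: {n, o, p, q}.
Intersecting these: cl(A) = {n, o, p, q}.
∂A = cl(A) ∖ int(A) = {n, o, p, q} ∖ {n, o, q} = {p}.


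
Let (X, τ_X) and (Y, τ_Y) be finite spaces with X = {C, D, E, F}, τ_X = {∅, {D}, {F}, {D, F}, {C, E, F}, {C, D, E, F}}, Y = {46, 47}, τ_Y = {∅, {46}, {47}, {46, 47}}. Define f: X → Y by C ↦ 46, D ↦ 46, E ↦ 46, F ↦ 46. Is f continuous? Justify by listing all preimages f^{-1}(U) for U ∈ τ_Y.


f IS continuous.

Compute f^{-1}(U) for each U ∈ τ_Y:
  U = ∅: f^{-1}(U) = ∅ ∈ τ_X ✓.
  U = {46}: f^{-1}(U) = {C, D, E, F} ∈ τ_X ✓.
  U = {47}: f^{-1}(U) = ∅ ∈ τ_X ✓.
  U = {46, 47}: f^{-1}(U) = {C, D, E, F} ∈ τ_X ✓.
Every preimage lies in τ_X, so f IS continuous.


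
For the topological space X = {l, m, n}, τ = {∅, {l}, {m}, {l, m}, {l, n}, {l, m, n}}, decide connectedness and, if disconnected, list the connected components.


(X, τ) is disconnected; components = [{m}, {l, n}].

Find clopen sets (U ∈ τ with X ∖ U ∈ τ):
  U = ∅, X ∖ U = {l, m, n} — both open, so U is clopen.
  U = {m}, X ∖ U = {l, n} — both open, so U is clopen.
  U = {l, n}, X ∖ U = {m} — both open, so U is clopen.
  U = {l, m, n}, X ∖ U = ∅ — both open, so U is clopen.
Nontrivial clopen(s) exist: e.g. {m}. So (X, τ) is disconnected.
Compute connected components by grouping points that agree on all clopens:
  component: {m}
  component: {l, n}


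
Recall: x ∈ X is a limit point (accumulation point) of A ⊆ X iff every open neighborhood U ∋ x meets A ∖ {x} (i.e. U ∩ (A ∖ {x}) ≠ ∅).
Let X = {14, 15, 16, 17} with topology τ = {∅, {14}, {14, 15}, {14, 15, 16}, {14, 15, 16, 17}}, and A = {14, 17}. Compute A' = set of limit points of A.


A' = {15, 16, 17}

For each x ∈ X, list the open sets U ∈ τ with x ∈ U, then check whether U ∩ (A ∖ {x}) ≠ ∅ for every such U.
  x = 14: open {14} ∋ x has {14} ∩ (A ∖ {14}) = ∅, so x is NOT a limit point.
  x = 15: opens ∋ x are {14, 15}, {14, 15, 16}, {14, 15, 16, 17}; each meets A ∖ {15}, so x IS a limit point.
  x = 16: opens ∋ x are {14, 15, 16}, {14, 15, 16, 17}; each meets A ∖ {16}, so x IS a limit point.
  x = 17: opens ∋ x are {14, 15, 16, 17}; each meets A ∖ {17}, so x IS a limit point.
Collecting: A' = {15, 16, 17}.


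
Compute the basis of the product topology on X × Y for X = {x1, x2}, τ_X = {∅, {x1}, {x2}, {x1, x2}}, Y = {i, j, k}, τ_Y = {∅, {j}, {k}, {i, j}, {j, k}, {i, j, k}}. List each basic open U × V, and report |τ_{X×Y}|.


Basis B = {∅ × ∅, {x1} × {j}, {x1} × {k}, {x2} × {j}, {x2} × {k}, {x1} × {i, j}, {x1} × {j, k}, {x1, x2} × {j}, {x1, x2} × {k}, {x2} × {i, j}, {x2} × {j, k}, {x1} × {i, j, k}, {x2} × {i, j, k}, {x1, x2} × {i, j}, {x1, x2} × {j, k}, {x1, x2} × {i, j, k}}; |τ_{X×Y}| = 36.

Enumerate products U × V with U ∈ τ_X, V ∈ τ_Y (deduplicated):
  ∅ × ∅ = {} (∅)
  {x1} × {j} = {(x1,j)}
  {x1} × {k} = {(x1,k)}
  {x2} × {j} = {(x2,j)}
  {x2} × {k} = {(x2,k)}
  {x1} × {i, j} = {(x1,i), (x1,j)}
  {x1} × {j, k} = {(x1,j), (x1,k)}
  {x1, x2} × {j} = {(x1,j), (x2,j)}
  {x1, x2} × {k} = {(x1,k), (x2,k)}
  {x2} × {i, j} = {(x2,i), (x2,j)}
  {x2} × {j, k} = {(x2,j), (x2,k)}
  {x1} × {i, j, k} = {(x1,i), (x1,j), (x1,k)}
  {x2} × {i, j, k} = {(x2,i), (x2,j), (x2,k)}
  {x1, x2} × {i, j} = {(x1,i), (x1,j), (x2,i), (x2,j)}
  {x1, x2} × {j, k} = {(x1,j), (x1,k), (x2,j), (x2,k)}
  {x1, x2} × {i, j, k} = {(x1,i), (x1,j), (x1,k), (x2,i), (x2,j), (x2,k)}
These 16 distinct sets form the basis B.
Close under arbitrary unions to get τ_{X×Y}; counting gives |τ_{X×Y}| = 36.


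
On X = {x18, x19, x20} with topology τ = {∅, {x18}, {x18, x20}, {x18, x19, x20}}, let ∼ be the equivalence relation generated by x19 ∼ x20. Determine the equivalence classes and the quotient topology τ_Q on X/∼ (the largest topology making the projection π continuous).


X/∼ = {[x18], [x19=x20]}; |τ_Q| = 3.

Equivalence classes: [x18], [x19=x20].
Quotient map π: X → X/∼ sends x18 ↦ [x18], x19 ↦ [x19=x20], x20 ↦ [x19=x20].
For each subset V ⊆ X/∼, compute π^{-1}(V) ⊆ X and check whether π^{-1}(V) ∈ τ. V is open in τ_Q iff π^{-1}(V) ∈ τ.
  V = {}: π^{-1}(V) = ∅ ∈ τ ✓.
  V = {[x18]}: π^{-1}(V) = {x18} ∈ τ ✓.
  V = {[x19=x20]}: π^{-1}(V) = {x19, x20} ∉ τ ✗.
  V = {[x18], [x19=x20]}: π^{-1}(V) = {x18, x19, x20} ∈ τ ✓.
Open sets in the quotient: τ_Q = {{}, {[x18]}, {[x18], [x19=x20]}} (3 elements).


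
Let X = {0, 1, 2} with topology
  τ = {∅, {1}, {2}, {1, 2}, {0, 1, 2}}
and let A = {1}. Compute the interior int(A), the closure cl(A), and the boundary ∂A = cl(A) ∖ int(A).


int(A) = {1}, cl(A) = {0, 1}, ∂A = {0}.

Closed sets in (X, τ) are complements of opens:
  closed(X, τ) = {∅, {0}, {0, 1}, {0, 2}, {0, 1, 2}}.
int(A) = ⋃ {U ∈ τ : U ⊆ A}. Opens contained in A: ∅, {1}.
Taking the union of these: int(A) = {1}.
cl(A) = ⋂ {C closed : A ⊆ C}. Closed sets containing A: {0, 1}, {0, 1, 2}.
Intersecting these: cl(A) = {0, 1}.
∂A = cl(A) ∖ int(A) = {0, 1} ∖ {1} = {0}.


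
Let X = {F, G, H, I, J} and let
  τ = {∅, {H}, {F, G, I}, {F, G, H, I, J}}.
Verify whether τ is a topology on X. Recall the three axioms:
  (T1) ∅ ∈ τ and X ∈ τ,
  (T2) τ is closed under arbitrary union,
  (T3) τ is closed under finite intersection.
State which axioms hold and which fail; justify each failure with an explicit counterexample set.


τ is NOT a topology on X.

Axiom (T1): ∅ ∈ τ? Yes; X ∈ τ? Yes.
Axiom (T2/T3): check pairwise unions and intersections of members of τ.
Counterexample for (T2): {H} ∪ {F, G, I} = {F, G, H, I} ∉ τ. Therefore τ is NOT a topology.


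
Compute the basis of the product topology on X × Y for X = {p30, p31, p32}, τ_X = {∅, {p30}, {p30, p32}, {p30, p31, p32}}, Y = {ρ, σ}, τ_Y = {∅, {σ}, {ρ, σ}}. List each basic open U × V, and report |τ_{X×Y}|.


Basis B = {∅ × ∅, {p30} × {σ}, {p30} × {ρ, σ}, {p30, p32} × {σ}, {p30, p31, p32} × {σ}, {p30, p32} × {ρ, σ}, {p30, p31, p32} × {ρ, σ}}; |τ_{X×Y}| = 10.

Enumerate products U × V with U ∈ τ_X, V ∈ τ_Y (deduplicated):
  ∅ × ∅ = {} (∅)
  {p30} × {σ} = {(p30,σ)}
  {p30} × {ρ, σ} = {(p30,ρ), (p30,σ)}
  {p30, p32} × {σ} = {(p30,σ), (p32,σ)}
  {p30, p31, p32} × {σ} = {(p30,σ), (p31,σ), (p32,σ)}
  {p30, p32} × {ρ, σ} = {(p30,ρ), (p30,σ), (p32,ρ), (p32,σ)}
  {p30, p31, p32} × {ρ, σ} = {(p30,ρ), (p30,σ), (p31,ρ), (p31,σ), (p32,ρ), (p32,σ)}
These 7 distinct sets form the basis B.
Close under arbitrary unions to get τ_{X×Y}; counting gives |τ_{X×Y}| = 10.


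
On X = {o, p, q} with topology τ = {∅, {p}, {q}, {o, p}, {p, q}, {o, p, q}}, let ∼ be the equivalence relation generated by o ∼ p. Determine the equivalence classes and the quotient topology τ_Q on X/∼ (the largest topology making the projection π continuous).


X/∼ = {[o=p], [q]}; |τ_Q| = 4.

Equivalence classes: [o=p], [q].
Quotient map π: X → X/∼ sends o ↦ [o=p], p ↦ [o=p], q ↦ [q].
For each subset V ⊆ X/∼, compute π^{-1}(V) ⊆ X and check whether π^{-1}(V) ∈ τ. V is open in τ_Q iff π^{-1}(V) ∈ τ.
  V = {}: π^{-1}(V) = ∅ ∈ τ ✓.
  V = {[o=p]}: π^{-1}(V) = {o, p} ∈ τ ✓.
  V = {[q]}: π^{-1}(V) = {q} ∈ τ ✓.
  V = {[o=p], [q]}: π^{-1}(V) = {o, p, q} ∈ τ ✓.
Open sets in the quotient: τ_Q = {{}, {[o=p]}, {[q]}, {[o=p], [q]}} (4 elements).
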